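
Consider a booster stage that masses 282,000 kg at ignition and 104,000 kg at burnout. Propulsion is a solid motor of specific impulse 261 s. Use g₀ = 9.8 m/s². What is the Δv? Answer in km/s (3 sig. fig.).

Δv ≈ 2.55 km/s

v_e = Isp · g₀ = 261 × 9.8 = 2557.8 m/s.
Using Δv = v_e ln(m₀/m_f): Δv = v_e · ln(m₀/m_f) = 2557.8 × ln(2.712) = 2557.8 × 0.9975 ≈ 2551.4 m/s.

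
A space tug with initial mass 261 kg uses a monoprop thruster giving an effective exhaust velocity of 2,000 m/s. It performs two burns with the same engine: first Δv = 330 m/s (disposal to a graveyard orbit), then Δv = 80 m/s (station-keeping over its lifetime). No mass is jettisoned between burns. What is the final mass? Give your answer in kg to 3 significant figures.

After the first burn: m = 261 × exp(−330/2000.0) = 261 × 0.84789 = 221.299 kg.
After the second burn: m = 221.299 × exp(−80/2000.0) = 221.299 × 0.96079 = 212.622 kg.

final mass ≈ 213 kg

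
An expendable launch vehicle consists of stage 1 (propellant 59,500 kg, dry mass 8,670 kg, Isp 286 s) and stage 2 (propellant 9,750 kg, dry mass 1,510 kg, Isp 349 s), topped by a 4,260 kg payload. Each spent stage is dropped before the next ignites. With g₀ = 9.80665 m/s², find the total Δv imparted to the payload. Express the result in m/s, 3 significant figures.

Ignition mass of stage 1 = 59,500+8,670 + 9,750+1,510 + 4,260 = 83,690 kg.
Stage 1: m₀ = 83,690 kg, m_f = 83,690 − 59,500 = 24,190 kg; Δv = 286×9.80665×ln(3.46) = 2804.7×1.2412 ≈ 3481 m/s.
Stage 2: m₀ = 15,520 kg, m_f = 15,520 − 9,750 = 5,770 kg; Δv = 349×9.80665×ln(2.69) = 3422.5×0.9895 ≈ 3386 m/s.
Total Δv = 3481 + 3386 = 6867 m/s.

Δv ≈ 6870 m/s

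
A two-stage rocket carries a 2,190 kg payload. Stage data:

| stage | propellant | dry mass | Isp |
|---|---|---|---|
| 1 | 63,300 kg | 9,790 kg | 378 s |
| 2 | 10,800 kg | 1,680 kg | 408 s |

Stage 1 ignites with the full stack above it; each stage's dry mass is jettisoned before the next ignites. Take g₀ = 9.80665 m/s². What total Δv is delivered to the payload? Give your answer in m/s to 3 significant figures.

Δv ≈ 10100 m/s

Ignition mass of stage 1 = 63,300+9,790 + 10,800+1,680 + 2,190 = 87,760 kg.
Stage 1: m₀ = 87,760 kg, m_f = 87,760 − 63,300 = 24,460 kg; Δv = 378×9.80665×ln(3.588) = 3706.9×1.2776 ≈ 4736 m/s.
Stage 2: m₀ = 14,670 kg, m_f = 14,670 − 10,800 = 3,870 kg; Δv = 408×9.80665×ln(3.791) = 4001.1×1.3326 ≈ 5332 m/s.
Total Δv = 4736 + 5332 = 10068 m/s.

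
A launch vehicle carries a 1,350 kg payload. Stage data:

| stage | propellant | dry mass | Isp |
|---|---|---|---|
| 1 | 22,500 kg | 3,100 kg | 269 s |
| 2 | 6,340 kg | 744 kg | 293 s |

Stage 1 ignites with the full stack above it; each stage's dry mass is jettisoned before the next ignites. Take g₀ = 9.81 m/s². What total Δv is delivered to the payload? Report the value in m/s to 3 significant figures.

Ignition mass of stage 1 = 22,500+3,100 + 6,340+744 + 1,350 = 34,034 kg.
Stage 1: m₀ = 34,034 kg, m_f = 34,034 − 22,500 = 11,534 kg; Δv = 269×9.81×ln(2.951) = 2638.9×1.0821 ≈ 2855 m/s.
Stage 2: m₀ = 8,434 kg, m_f = 8,434 − 6,340 = 2,094 kg; Δv = 293×9.81×ln(4.028) = 2874.3×1.3932 ≈ 4005 m/s.
Total Δv = 2855 + 4005 = 6860 m/s.

Δv ≈ 6860 m/s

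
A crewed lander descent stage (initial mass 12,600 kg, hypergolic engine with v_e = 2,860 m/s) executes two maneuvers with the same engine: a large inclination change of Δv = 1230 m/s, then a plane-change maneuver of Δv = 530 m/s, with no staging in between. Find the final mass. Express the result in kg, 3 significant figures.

After the first burn: m = 12600 × exp(−1230/2860.0) = 12600 × 0.65046 = 8,195.8 kg.
After the second burn: m = 8,195.8 × exp(−530/2860.0) = 8,195.8 × 0.83084 = 6,809.4 kg.

final mass ≈ 6810 kg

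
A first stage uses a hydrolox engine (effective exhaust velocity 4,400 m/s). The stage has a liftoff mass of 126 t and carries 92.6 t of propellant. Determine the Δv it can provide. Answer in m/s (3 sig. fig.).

Δv ≈ 5840 m/s

m_f = m₀ − m_prop = 126 − 92.6 = 33.4 t.
From the ideal rocket equation, Δv = v_e · ln(m₀/m_f) = 4400.0 × ln(3.772) = 4400.0 × 1.3277 ≈ 5842.0 m/s.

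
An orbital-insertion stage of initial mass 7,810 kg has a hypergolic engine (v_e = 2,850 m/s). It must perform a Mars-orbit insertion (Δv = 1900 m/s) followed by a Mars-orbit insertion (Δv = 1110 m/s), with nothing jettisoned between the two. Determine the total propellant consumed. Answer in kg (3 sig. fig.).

total propellant consumed ≈ 5090 kg

After the first burn: m = 7810 × exp(−1900/2850.0) = 7810 × 0.51342 = 4,009.81 kg.
After the second burn: m = 4,009.81 × exp(−1110/2850.0) = 4,009.81 × 0.67741 = 2,716.29 kg.
Total propellant = m₀ − m_final = 7810 − 2,716.29 = 5,093.71 kg.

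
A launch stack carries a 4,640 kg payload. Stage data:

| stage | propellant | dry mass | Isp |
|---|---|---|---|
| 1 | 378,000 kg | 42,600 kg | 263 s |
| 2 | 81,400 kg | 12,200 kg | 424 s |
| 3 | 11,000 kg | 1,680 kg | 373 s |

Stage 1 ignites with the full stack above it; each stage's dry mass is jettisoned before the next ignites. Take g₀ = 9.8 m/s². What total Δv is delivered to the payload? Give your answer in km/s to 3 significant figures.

Δv ≈ 12.4 km/s

Ignition mass of stage 1 = 378,000+42,600 + 81,400+12,200 + 11,000+1,680 + 4,640 = 531,520 kg.
Stage 1: m₀ = 531,520 kg, m_f = 531,520 − 378,000 = 153,520 kg; Δv = 263×9.8×ln(3.462) = 2577.4×1.2419 ≈ 3201 m/s.
Stage 2: m₀ = 110,920 kg, m_f = 110,920 − 81,400 = 29,520 kg; Δv = 424×9.8×ln(3.757) = 4155.2×1.3237 ≈ 5500 m/s.
Stage 3: m₀ = 17,320 kg, m_f = 17,320 − 11,000 = 6,320 kg; Δv = 373×9.8×ln(2.741) = 3655.4×1.0081 ≈ 3685 m/s.
Total Δv = 3201 + 5500 + 3685 = 12386 m/s.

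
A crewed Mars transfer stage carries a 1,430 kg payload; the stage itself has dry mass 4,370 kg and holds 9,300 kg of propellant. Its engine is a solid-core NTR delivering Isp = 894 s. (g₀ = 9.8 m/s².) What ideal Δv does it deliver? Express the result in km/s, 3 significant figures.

v_e = Isp · g₀ = 894 × 9.8 = 8761.2 m/s.
m₀ = payload + dry + propellant = 1,430 + 4,370 + 9,300 = 15,100 kg.
m_f = payload + dry = 1,430 + 4,370 = 5,800 kg.
From the ideal rocket equation, Δv = v_e · ln(m₀/m_f) = 8761.2 × ln(2.603) = 8761.2 × 0.9568 ≈ 8383.0 m/s.

Δv ≈ 8.38 km/s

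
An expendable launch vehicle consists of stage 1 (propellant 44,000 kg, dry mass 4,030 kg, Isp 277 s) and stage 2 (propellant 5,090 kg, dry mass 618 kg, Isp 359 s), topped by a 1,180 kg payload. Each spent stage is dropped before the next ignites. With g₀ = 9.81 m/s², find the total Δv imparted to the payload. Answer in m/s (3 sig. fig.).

Ignition mass of stage 1 = 44,000+4,030 + 5,090+618 + 1,180 = 54,918 kg.
Stage 1: m₀ = 54,918 kg, m_f = 54,918 − 44,000 = 10,918 kg; Δv = 277×9.81×ln(5.03) = 2717.4×1.6154 ≈ 4390 m/s.
Stage 2: m₀ = 6,888 kg, m_f = 6,888 − 5,090 = 1,798 kg; Δv = 359×9.81×ln(3.831) = 3521.8×1.3431 ≈ 4730 m/s.
Total Δv = 4390 + 4730 = 9120 m/s.

Δv ≈ 9120 m/s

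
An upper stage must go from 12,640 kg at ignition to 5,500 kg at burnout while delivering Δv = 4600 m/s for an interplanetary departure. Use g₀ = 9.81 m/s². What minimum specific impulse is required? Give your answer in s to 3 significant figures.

Isp ≈ 564 s

ln(m₀/m_f) = ln(12640/5500) = ln(2.298) = 0.8321.
v_e = Δv / ln(m₀/m_f) = 4600 / 0.8321 = 5528.1 m/s.
Isp = v_e / g₀ = 5528.1 / 9.81 = 563.5 s.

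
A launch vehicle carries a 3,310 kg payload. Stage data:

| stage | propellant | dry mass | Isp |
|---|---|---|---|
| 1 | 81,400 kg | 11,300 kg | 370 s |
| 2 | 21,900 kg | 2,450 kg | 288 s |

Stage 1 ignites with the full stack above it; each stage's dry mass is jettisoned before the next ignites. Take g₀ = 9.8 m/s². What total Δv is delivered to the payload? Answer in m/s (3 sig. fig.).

Ignition mass of stage 1 = 81,400+11,300 + 21,900+2,450 + 3,310 = 120,360 kg.
Stage 1: m₀ = 120,360 kg, m_f = 120,360 − 81,400 = 38,960 kg; Δv = 370×9.8×ln(3.089) = 3626.0×1.1280 ≈ 4090 m/s.
Stage 2: m₀ = 27,660 kg, m_f = 27,660 − 21,900 = 5,760 kg; Δv = 288×9.8×ln(4.802) = 2822.4×1.5690 ≈ 4428 m/s.
Total Δv = 4090 + 4428 = 8518 m/s.

Δv ≈ 8520 m/s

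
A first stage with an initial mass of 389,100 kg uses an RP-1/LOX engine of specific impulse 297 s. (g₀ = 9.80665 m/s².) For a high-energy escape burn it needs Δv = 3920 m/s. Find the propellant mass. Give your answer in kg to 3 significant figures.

v_e = Isp · g₀ = 297 × 9.80665 = 2912.6 m/s.
m₀/m_f = exp(Δv / v_e) = exp(3920 / 2912.6) = exp(1.3459) = 3.8416.
m_f = 389,100 / 3.8416 = 101,286 kg, so propellant = m₀ − m_f = 389,100 − 101,286 = 287,814 kg.

propellant mass ≈ 288000 kg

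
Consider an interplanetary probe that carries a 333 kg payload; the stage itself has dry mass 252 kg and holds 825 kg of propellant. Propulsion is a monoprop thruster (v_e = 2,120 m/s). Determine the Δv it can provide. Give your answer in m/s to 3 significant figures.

m₀ = payload + dry + propellant = 333 + 252 + 825 = 1,410 kg.
m_f = payload + dry = 333 + 252 = 585 kg.
Δv = v_e · ln(m₀/m_f) = 2120.0 × ln(2.41) = 2120.0 × 0.8797 ≈ 1865.0 m/s.

Δv ≈ 1870 m/s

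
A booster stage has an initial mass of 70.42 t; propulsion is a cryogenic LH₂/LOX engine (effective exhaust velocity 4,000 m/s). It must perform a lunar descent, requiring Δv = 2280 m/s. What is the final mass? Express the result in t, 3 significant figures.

final mass ≈ 39.8 t

m₀/m_f = exp(Δv / v_e) = exp(2280 / 4000.0) = exp(0.5700) = 1.7683.
m_f = m₀ / 1.7683 = 70.42 / 1.7683 = 39.8236 t.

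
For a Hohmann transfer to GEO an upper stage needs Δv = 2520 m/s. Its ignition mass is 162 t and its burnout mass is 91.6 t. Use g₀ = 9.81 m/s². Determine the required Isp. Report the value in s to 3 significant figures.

Isp ≈ 451 s

ln(m₀/m_f) = ln(162000/91600) = ln(1.769) = 0.5702.
From the ideal rocket equation, v_e = Δv / ln(m₀/m_f) = 2520 / 0.5702 = 4419.8 m/s.
Isp = v_e / g₀ = 4419.8 / 9.81 = 450.5 s.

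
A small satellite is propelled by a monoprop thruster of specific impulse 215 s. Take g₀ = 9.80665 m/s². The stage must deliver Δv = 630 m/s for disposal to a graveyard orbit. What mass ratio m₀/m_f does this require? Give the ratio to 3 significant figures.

mass ratio ≈ 1.35

v_e = Isp · g₀ = 215 × 9.80665 = 2108.4 m/s.
m₀/m_f = exp(Δv / v_e) = exp(630 / 2108.4) = exp(0.2988) = 1.3482.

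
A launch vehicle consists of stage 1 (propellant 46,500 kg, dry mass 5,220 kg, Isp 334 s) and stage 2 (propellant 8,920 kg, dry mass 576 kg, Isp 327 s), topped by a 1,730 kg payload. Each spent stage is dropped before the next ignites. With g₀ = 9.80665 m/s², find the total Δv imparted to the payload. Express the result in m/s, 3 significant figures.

Ignition mass of stage 1 = 46,500+5,220 + 8,920+576 + 1,730 = 62,946 kg.
Stage 1: m₀ = 62,946 kg, m_f = 62,946 − 46,500 = 16,446 kg; Δv = 334×9.80665×ln(3.827) = 3275.4×1.3422 ≈ 4396 m/s.
Stage 2: m₀ = 11,226 kg, m_f = 11,226 − 8,920 = 2,306 kg; Δv = 327×9.80665×ln(4.868) = 3206.8×1.5827 ≈ 5075 m/s.
Total Δv = 4396 + 5075 = 9471 m/s.

Δv ≈ 9470 m/s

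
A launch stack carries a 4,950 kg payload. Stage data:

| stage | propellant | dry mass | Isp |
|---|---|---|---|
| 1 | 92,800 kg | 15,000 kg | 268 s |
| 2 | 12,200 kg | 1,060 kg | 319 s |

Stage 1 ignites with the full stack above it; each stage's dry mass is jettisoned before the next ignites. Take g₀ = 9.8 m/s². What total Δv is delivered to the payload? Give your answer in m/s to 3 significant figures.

Δv ≈ 6970 m/s

Ignition mass of stage 1 = 92,800+15,000 + 12,200+1,060 + 4,950 = 126,010 kg.
Stage 1: m₀ = 126,010 kg, m_f = 126,010 − 92,800 = 33,210 kg; Δv = 268×9.8×ln(3.794) = 2626.4×1.3335 ≈ 3502 m/s.
Stage 2: m₀ = 18,210 kg, m_f = 18,210 − 12,200 = 6,010 kg; Δv = 319×9.8×ln(3.03) = 3126.2×1.1085 ≈ 3466 m/s.
Total Δv = 3502 + 3466 = 6968 m/s.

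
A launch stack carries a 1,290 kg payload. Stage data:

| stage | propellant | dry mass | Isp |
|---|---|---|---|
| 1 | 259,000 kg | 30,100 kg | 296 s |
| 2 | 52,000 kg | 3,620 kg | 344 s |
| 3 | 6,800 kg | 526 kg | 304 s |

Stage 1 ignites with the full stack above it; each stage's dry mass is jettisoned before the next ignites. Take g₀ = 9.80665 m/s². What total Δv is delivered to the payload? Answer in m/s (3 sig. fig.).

Ignition mass of stage 1 = 259,000+30,100 + 52,000+3,620 + 6,800+526 + 1,290 = 353,336 kg.
Stage 1: m₀ = 353,336 kg, m_f = 353,336 − 259,000 = 94,336 kg; Δv = 296×9.80665×ln(3.746) = 2902.8×1.3206 ≈ 3833 m/s.
Stage 2: m₀ = 64,236 kg, m_f = 64,236 − 52,000 = 12,236 kg; Δv = 344×9.80665×ln(5.25) = 3373.5×1.6582 ≈ 5594 m/s.
Stage 3: m₀ = 8,616 kg, m_f = 8,616 − 6,800 = 1,816 kg; Δv = 304×9.80665×ln(4.744) = 2981.2×1.5570 ≈ 4642 m/s.
Total Δv = 3833 + 5594 + 4642 = 14069 m/s.

Δv ≈ 14100 m/s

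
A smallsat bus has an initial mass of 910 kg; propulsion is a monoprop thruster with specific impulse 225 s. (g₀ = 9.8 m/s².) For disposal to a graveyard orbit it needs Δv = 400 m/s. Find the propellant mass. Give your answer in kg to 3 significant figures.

v_e = Isp · g₀ = 225 × 9.8 = 2205.0 m/s.
Using Δv = v_e ln(m₀/m_f): m₀/m_f = exp(Δv / v_e) = exp(400 / 2205.0) = exp(0.1814) = 1.1989.
m_f = 910 / 1.1989 = 759.029 kg, so propellant = m₀ − m_f = 910 − 759.029 = 150.971 kg.

propellant mass ≈ 151 kg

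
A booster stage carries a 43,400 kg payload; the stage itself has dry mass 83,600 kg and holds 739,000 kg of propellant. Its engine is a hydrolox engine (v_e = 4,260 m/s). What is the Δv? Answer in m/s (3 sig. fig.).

m₀ = payload + dry + propellant = 43,400 + 83,600 + 739,000 = 866,000 kg.
m_f = payload + dry = 43,400 + 83,600 = 127,000 kg.
Rocket equation: Δv = v_e · ln(m₀/m_f) = 4260.0 × ln(6.819) = 4260.0 × 1.9197 ≈ 8177.9 m/s.

Δv ≈ 8180 m/s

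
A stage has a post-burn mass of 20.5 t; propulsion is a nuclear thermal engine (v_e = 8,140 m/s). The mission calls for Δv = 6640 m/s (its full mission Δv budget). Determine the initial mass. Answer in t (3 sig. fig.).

m₀/m_f = exp(Δv / v_e) = exp(6640 / 8140.0) = exp(0.8157) = 2.2608.
m₀ = m_f × 2.2608 = 20.5 × 2.2608 = 46.3464 t.

initial mass ≈ 46.3 t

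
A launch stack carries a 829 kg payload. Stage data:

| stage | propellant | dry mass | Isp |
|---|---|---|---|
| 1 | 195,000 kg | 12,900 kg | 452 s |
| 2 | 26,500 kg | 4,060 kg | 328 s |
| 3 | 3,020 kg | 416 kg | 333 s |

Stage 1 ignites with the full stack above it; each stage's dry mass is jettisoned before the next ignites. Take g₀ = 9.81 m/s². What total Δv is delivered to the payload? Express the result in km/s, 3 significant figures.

Ignition mass of stage 1 = 195,000+12,900 + 26,500+4,060 + 3,020+416 + 829 = 242,725 kg.
Stage 1: m₀ = 242,725 kg, m_f = 242,725 − 195,000 = 47,725 kg; Δv = 452×9.81×ln(5.086) = 4434.1×1.6265 ≈ 7212 m/s.
Stage 2: m₀ = 34,825 kg, m_f = 34,825 − 26,500 = 8,325 kg; Δv = 328×9.81×ln(4.183) = 3217.7×1.4311 ≈ 4605 m/s.
Stage 3: m₀ = 4,265 kg, m_f = 4,265 − 3,020 = 1,245 kg; Δv = 333×9.81×ln(3.426) = 3266.7×1.2313 ≈ 4022 m/s.
Total Δv = 7212 + 4605 + 4022 = 15839 m/s.

Δv ≈ 15.8 km/s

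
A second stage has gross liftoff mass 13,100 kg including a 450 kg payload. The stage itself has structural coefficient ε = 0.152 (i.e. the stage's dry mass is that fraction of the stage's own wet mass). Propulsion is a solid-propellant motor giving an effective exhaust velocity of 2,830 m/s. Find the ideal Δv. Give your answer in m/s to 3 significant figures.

Δv ≈ 4840 m/s

Stage wet mass = m₀ − payload = 13,100 − 450 = 12,650 kg.
Stage dry mass = ε × stage wet mass = 0.152 × 12,650 = 1,922.8 kg.
Burnout mass m_f = stage dry + payload = 1,922.8 + 450 = 2,372.8 kg.
Δv = v_e · ln(13,100/2,372.8) = 2830.0 × ln(5.521) = 2830.0 × 1.7085 ≈ 4835 m/s.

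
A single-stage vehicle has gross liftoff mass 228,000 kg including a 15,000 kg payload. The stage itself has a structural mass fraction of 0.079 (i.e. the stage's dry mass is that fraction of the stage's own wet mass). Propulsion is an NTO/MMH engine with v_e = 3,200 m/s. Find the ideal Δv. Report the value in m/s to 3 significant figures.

Stage wet mass = m₀ − payload = 228,000 − 15,000 = 213,000 kg.
Stage dry mass = ε × stage wet mass = 0.079 × 213,000 = 16,827 kg.
Burnout mass m_f = stage dry + payload = 16,827 + 15,000 = 31,827 kg.
Δv = v_e · ln(228,000/31,827) = 3200.0 × ln(7.164) = 3200.0 × 1.9690 ≈ 6301 m/s.

Δv ≈ 6300 m/s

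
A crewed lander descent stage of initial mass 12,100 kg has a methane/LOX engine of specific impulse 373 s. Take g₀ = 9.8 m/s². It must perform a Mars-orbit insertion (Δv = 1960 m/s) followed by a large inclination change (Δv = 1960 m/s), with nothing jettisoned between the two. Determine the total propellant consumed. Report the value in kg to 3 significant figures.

v_e = Isp · g₀ = 373 × 9.8 = 3655.4 m/s.
After the first burn: m = 12100 × exp(−1960/3655.4) = 12100 × 0.58497 = 7,078.14 kg.
After the second burn: m = 7,078.14 × exp(−1960/3655.4) = 7,078.14 × 0.58497 = 4,140.5 kg.
Total propellant = m₀ − m_final = 12100 − 4,140.5 = 7,959.5 kg.

total propellant consumed ≈ 7960 kg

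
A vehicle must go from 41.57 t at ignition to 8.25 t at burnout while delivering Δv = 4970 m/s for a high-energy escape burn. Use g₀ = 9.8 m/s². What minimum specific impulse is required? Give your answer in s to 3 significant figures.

ln(m₀/m_f) = ln(41570/8250) = ln(5.039) = 1.6172.
v_e = Δv / ln(m₀/m_f) = 4970 / 1.6172 = 3073.3 m/s.
Isp = v_e / g₀ = 3073.3 / 9.8 = 313.6 s.

Isp ≈ 314 s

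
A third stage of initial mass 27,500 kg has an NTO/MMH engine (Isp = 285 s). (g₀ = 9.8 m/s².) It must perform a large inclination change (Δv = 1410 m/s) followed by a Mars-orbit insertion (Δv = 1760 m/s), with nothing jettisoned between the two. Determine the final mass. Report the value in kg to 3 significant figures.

v_e = Isp · g₀ = 285 × 9.8 = 2793.0 m/s.
After the first burn: m = 27500 × exp(−1410/2793.0) = 27500 × 0.60361 = 16,599.3 kg.
After the second burn: m = 16,599.3 × exp(−1760/2793.0) = 16,599.3 × 0.53251 = 8,839.29 kg.

final mass ≈ 8840 kg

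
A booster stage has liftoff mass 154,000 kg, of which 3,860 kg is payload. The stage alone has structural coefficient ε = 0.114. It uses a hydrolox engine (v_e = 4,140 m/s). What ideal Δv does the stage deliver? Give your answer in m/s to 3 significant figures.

Δv ≈ 8250 m/s

Stage wet mass = m₀ − payload = 154,000 − 3,860 = 150,140 kg.
Stage dry mass = ε × stage wet mass = 0.114 × 150,140 = 17,116 kg.
Burnout mass m_f = stage dry + payload = 17,116 + 3,860 = 20,976 kg.
Using Δv = v_e ln(m₀/m_f): Δv = v_e · ln(154,000/20,976) = 4140.0 × ln(7.342) = 4140.0 × 1.9936 ≈ 8253 m/s.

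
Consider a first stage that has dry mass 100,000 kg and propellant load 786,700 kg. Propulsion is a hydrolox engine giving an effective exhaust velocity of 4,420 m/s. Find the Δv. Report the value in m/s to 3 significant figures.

Δv ≈ 9650 m/s

m₀ = m_dry + m_prop = 100,000 + 786,700 = 886,700 kg.
Δv = v_e · ln(m₀/m_f) = 4420.0 × ln(8.867) = 4420.0 × 2.1823 ≈ 9645.9 m/s.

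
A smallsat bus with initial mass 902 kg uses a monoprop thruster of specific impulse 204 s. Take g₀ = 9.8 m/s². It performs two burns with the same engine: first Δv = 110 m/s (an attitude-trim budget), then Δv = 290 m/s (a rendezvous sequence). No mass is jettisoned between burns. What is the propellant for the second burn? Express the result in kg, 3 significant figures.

v_e = Isp · g₀ = 204 × 9.8 = 1999.2 m/s.
After the first burn: m = 902 × exp(−110/1999.2) = 902 × 0.94646 = 853.707 kg.
After the second burn: m = 853.707 × exp(−290/1999.2) = 853.707 × 0.86497 = 738.431 kg.
Second-burn propellant = 853.707 − 738.431 = 115.276 kg.

propellant for the second burn ≈ 115 kg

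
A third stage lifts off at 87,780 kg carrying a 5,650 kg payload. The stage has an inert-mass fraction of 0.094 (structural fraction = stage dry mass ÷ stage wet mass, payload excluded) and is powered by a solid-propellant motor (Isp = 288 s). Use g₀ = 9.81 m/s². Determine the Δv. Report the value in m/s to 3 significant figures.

Stage wet mass = m₀ − payload = 87,780 − 5,650 = 82,130 kg.
Stage dry mass = ε × stage wet mass = 0.094 × 82,130 = 7,720.22 kg.
Burnout mass m_f = stage dry + payload = 7,720.22 + 5,650 = 13,370.22 kg.
v_e = Isp · g₀ = 288 × 9.81 = 2825.3 m/s.
Δv = v_e · ln(87,780/13,370.22) = 2825.3 × ln(6.565) = 2825.3 × 1.8818 ≈ 5317 m/s.

Δv ≈ 5320 m/s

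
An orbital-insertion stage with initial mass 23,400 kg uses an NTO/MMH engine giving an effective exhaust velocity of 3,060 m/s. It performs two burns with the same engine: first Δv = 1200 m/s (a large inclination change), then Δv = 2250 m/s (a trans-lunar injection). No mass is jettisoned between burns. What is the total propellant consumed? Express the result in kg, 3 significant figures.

total propellant consumed ≈ 15800 kg

After the first burn: m = 23400 × exp(−1200/3060.0) = 23400 × 0.67560 = 15,809 kg.
After the second burn: m = 15,809 × exp(−2250/3060.0) = 15,809 × 0.47936 = 7,578.2 kg.
Total propellant = m₀ − m_final = 23400 − 7,578.2 = 15,821.8 kg.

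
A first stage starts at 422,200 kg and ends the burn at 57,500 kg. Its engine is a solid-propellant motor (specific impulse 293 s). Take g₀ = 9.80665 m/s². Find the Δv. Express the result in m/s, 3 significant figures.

v_e = Isp · g₀ = 293 × 9.80665 = 2873.3 m/s.
Δv = v_e · ln(m₀/m_f) = 2873.3 × ln(7.343) = 2873.3 × 1.9937 ≈ 5728.6 m/s.

Δv ≈ 5730 m/s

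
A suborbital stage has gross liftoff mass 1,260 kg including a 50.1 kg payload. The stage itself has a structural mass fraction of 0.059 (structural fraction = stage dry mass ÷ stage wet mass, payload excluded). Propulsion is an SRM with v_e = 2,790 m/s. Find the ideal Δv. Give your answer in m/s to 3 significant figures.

Δv ≈ 6530 m/s

Stage wet mass = m₀ − payload = 1,260 − 50.1 = 1,209.9 kg.
Stage dry mass = ε × stage wet mass = 0.059 × 1,209.9 = 71.3841 kg.
Burnout mass m_f = stage dry + payload = 71.3841 + 50.1 = 121.4841 kg.
By the Tsiolkovsky rocket equation, Δv = v_e · ln(1,260/121.4841) = 2790.0 × ln(10.37) = 2790.0 × 2.3391 ≈ 6526 m/s.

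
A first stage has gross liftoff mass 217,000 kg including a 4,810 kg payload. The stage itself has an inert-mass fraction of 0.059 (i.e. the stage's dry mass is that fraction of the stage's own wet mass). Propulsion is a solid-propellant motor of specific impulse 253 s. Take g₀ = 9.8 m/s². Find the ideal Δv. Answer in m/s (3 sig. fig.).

Δv ≈ 6270 m/s

Stage wet mass = m₀ − payload = 217,000 − 4,810 = 212,190 kg.
Stage dry mass = ε × stage wet mass = 0.059 × 212,190 = 12,519.2 kg.
Burnout mass m_f = stage dry + payload = 12,519.2 + 4,810 = 17,329.2 kg.
v_e = Isp · g₀ = 253 × 9.8 = 2479.4 m/s.
Rocket equation: Δv = v_e · ln(217,000/17,329.2) = 2479.4 × ln(12.52) = 2479.4 × 2.5275 ≈ 6267 m/s.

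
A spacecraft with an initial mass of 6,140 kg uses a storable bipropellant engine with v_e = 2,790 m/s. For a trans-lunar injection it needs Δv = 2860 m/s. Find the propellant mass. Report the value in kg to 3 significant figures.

Using Δv = v_e ln(m₀/m_f): m₀/m_f = exp(Δv / v_e) = exp(2860 / 2790.0) = exp(1.0251) = 2.7873.
m_f = 6,140 / 2.7873 = 2,202.85 kg, so propellant = m₀ − m_f = 6,140 − 2,202.85 = 3,937.15 kg.

propellant mass ≈ 3940 kg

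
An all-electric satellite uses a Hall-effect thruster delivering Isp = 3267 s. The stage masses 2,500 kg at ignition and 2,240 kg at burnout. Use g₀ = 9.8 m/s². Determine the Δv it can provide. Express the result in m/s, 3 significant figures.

v_e = Isp · g₀ = 3267 × 9.8 = 32016.6 m/s.
From the ideal rocket equation, Δv = v_e · ln(m₀/m_f) = 32016.6 × ln(1.116) = 32016.6 × 0.1098 ≈ 3515.9 m/s.

Δv ≈ 3520 m/s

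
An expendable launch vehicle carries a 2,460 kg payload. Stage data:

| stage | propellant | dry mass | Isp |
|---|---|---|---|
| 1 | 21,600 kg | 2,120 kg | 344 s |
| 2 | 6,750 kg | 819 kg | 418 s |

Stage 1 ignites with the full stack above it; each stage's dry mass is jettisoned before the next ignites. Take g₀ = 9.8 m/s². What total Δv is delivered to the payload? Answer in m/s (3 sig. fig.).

Ignition mass of stage 1 = 21,600+2,120 + 6,750+819 + 2,460 = 33,749 kg.
Stage 1: m₀ = 33,749 kg, m_f = 33,749 − 21,600 = 12,149 kg; Δv = 344×9.8×ln(2.778) = 3371.2×1.0217 ≈ 3444 m/s.
Stage 2: m₀ = 10,029 kg, m_f = 10,029 − 6,750 = 3,279 kg; Δv = 418×9.8×ln(3.059) = 4096.4×1.1179 ≈ 4580 m/s.
Total Δv = 3444 + 4580 = 8024 m/s.

Δv ≈ 8020 m/s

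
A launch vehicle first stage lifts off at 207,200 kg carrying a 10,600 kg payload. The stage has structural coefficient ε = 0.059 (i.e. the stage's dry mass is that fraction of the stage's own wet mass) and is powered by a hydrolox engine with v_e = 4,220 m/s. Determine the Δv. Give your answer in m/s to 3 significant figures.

Δv ≈ 9430 m/s

Stage wet mass = m₀ − payload = 207,200 − 10,600 = 196,600 kg.
Stage dry mass = ε × stage wet mass = 0.059 × 196,600 = 11,599.4 kg.
Burnout mass m_f = stage dry + payload = 11,599.4 + 10,600 = 22,199.4 kg.
Δv = v_e · ln(207,200/22,199.4) = 4220.0 × ln(9.334) = 4220.0 × 2.2336 ≈ 9426 m/s.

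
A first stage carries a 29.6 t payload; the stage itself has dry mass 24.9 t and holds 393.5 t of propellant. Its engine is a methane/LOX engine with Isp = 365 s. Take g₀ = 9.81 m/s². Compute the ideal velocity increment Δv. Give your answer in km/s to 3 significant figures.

Δv ≈ 7.54 km/s

v_e = Isp · g₀ = 365 × 9.81 = 3580.7 m/s.
m₀ = payload + dry + propellant = 29.6 + 24.9 + 393.5 = 448 t.
m_f = payload + dry = 29.6 + 24.9 = 54.5 t.
Δv = v_e · ln(m₀/m_f) = 3580.7 × ln(8.22) = 3580.7 × 2.1066 ≈ 7543.0 m/s.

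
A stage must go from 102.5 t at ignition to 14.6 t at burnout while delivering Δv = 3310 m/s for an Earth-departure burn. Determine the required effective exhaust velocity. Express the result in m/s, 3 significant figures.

ln(m₀/m_f) = ln(102500/14600) = ln(7.021) = 1.9488.
v_e = Δv / ln(m₀/m_f) = 3310 / 1.9488 = 1698.4 m/s.

v_e ≈ 1700 m/s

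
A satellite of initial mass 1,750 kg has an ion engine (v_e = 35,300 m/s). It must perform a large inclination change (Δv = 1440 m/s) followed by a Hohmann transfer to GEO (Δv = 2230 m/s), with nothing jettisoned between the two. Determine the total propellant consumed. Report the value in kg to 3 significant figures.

total propellant consumed ≈ 173 kg

After the first burn: m = 1750 × exp(−1440/35300.0) = 1750 × 0.96003 = 1,680.05 kg.
After the second burn: m = 1,680.05 × exp(−2230/35300.0) = 1,680.05 × 0.93878 = 1,577.2 kg.
Total propellant = m₀ − m_final = 1750 − 1,577.2 = 172.8 kg.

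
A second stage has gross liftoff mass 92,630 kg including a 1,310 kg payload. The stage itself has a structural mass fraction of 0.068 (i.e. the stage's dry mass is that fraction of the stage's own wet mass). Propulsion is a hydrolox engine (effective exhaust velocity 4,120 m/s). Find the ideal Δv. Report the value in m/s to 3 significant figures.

Δv ≈ 10300 m/s

Stage wet mass = m₀ − payload = 92,630 − 1,310 = 91,320 kg.
Stage dry mass = ε × stage wet mass = 0.068 × 91,320 = 6,209.76 kg.
Burnout mass m_f = stage dry + payload = 6,209.76 + 1,310 = 7,519.76 kg.
Δv = v_e · ln(92,630/7,519.76) = 4120.0 × ln(12.32) = 4120.0 × 2.5111 ≈ 10346 m/s.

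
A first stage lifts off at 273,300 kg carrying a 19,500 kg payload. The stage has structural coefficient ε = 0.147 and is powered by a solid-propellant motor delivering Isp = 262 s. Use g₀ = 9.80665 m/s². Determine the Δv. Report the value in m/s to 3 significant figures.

Stage wet mass = m₀ − payload = 273,300 − 19,500 = 253,800 kg.
Stage dry mass = ε × stage wet mass = 0.147 × 253,800 = 37,308.6 kg.
Burnout mass m_f = stage dry + payload = 37,308.6 + 19,500 = 56,808.6 kg.
v_e = Isp · g₀ = 262 × 9.80665 = 2569.3 m/s.
Δv = v_e · ln(273,300/56,808.6) = 2569.3 × ln(4.811) = 2569.3 × 1.5709 ≈ 4036 m/s.

Δv ≈ 4040 m/s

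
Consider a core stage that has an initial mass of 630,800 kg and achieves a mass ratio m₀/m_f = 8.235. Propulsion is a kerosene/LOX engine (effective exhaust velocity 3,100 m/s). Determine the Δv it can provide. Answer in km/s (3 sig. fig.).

By the Tsiolkovsky rocket equation, Δv = v_e · ln(8.235) = 3100.0 × 2.1084 ≈ 6536.0 m/s.

Δv ≈ 6.54 km/s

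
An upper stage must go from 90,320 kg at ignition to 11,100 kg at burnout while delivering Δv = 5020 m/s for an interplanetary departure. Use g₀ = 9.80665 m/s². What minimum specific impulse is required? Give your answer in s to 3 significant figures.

Isp ≈ 244 s

ln(m₀/m_f) = ln(90320/11100) = ln(8.137) = 2.0964.
v_e = Δv / ln(m₀/m_f) = 5020 / 2.0964 = 2394.6 m/s.
Isp = v_e / g₀ = 2394.6 / 9.80665 = 244.2 s.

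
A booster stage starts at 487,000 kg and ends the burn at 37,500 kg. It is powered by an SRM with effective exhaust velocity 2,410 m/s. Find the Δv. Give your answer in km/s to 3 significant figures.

Δv ≈ 6.18 km/s

From the ideal rocket equation, Δv = v_e · ln(m₀/m_f) = 2410.0 × ln(12.99) = 2410.0 × 2.5639 ≈ 6179.1 m/s.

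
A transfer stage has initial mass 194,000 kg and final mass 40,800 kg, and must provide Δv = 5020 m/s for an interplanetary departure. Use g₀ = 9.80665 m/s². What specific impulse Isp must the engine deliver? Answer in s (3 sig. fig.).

ln(m₀/m_f) = ln(194000/40800) = ln(4.755) = 1.5592.
v_e = Δv / ln(m₀/m_f) = 5020 / 1.5592 = 3219.6 m/s.
Isp = v_e / g₀ = 3219.6 / 9.80665 = 328.3 s.

Isp ≈ 328 s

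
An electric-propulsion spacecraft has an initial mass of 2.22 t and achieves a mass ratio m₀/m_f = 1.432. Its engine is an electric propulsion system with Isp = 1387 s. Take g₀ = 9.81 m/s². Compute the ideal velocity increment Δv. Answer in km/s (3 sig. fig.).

Δv ≈ 4.89 km/s

v_e = Isp · g₀ = 1387 × 9.81 = 13606.5 m/s.
Δv = v_e · ln(1.432) = 13606.5 × 0.3591 ≈ 4885.7 m/s.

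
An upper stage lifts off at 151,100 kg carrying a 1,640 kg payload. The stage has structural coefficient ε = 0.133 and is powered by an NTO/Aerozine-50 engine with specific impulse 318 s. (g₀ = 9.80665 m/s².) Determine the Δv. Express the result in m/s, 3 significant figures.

Δv ≈ 6080 m/s

Stage wet mass = m₀ − payload = 151,100 − 1,640 = 149,460 kg.
Stage dry mass = ε × stage wet mass = 0.133 × 149,460 = 19,878.2 kg.
Burnout mass m_f = stage dry + payload = 19,878.2 + 1,640 = 21,518.2 kg.
v_e = Isp · g₀ = 318 × 9.80665 = 3118.5 m/s.
By the Tsiolkovsky rocket equation, Δv = v_e · ln(151,100/21,518.2) = 3118.5 × ln(7.022) = 3118.5 × 1.9490 ≈ 6078 m/s.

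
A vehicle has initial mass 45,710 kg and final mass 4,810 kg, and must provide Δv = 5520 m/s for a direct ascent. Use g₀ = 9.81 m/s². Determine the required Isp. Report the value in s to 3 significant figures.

ln(m₀/m_f) = ln(45710/4810) = ln(9.503) = 2.2516.
Rocket equation: v_e = Δv / ln(m₀/m_f) = 5520 / 2.2516 = 2451.6 m/s.
Isp = v_e / g₀ = 2451.6 / 9.81 = 249.9 s.

Isp ≈ 250 s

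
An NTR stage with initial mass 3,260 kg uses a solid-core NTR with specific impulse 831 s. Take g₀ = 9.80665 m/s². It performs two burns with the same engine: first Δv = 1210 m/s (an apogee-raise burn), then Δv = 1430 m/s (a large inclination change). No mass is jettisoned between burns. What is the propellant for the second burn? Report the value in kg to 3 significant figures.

propellant for the second burn ≈ 452 kg

v_e = Isp · g₀ = 831 × 9.80665 = 8149.3 m/s.
After the first burn: m = 3260 × exp(−1210/8149.3) = 3260 × 0.86202 = 2,810.19 kg.
After the second burn: m = 2,810.19 × exp(−1430/8149.3) = 2,810.19 × 0.83906 = 2,357.92 kg.
Second-burn propellant = 2,810.19 − 2,357.92 = 452.27 kg.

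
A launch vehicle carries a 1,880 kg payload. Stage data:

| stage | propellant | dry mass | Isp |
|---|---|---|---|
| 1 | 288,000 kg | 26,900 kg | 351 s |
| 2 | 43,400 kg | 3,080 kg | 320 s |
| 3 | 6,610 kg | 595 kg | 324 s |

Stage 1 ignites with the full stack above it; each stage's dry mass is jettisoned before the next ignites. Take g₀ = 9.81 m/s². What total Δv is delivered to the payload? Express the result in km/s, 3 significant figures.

Ignition mass of stage 1 = 288,000+26,900 + 43,400+3,080 + 6,610+595 + 1,880 = 370,465 kg.
Stage 1: m₀ = 370,465 kg, m_f = 370,465 − 288,000 = 82,465 kg; Δv = 351×9.81×ln(4.492) = 3443.3×1.5024 ≈ 5173 m/s.
Stage 2: m₀ = 55,565 kg, m_f = 55,565 − 43,400 = 12,165 kg; Δv = 320×9.81×ln(4.568) = 3139.2×1.5190 ≈ 4768 m/s.
Stage 3: m₀ = 9,085 kg, m_f = 9,085 − 6,610 = 2,475 kg; Δv = 324×9.81×ln(3.671) = 3178.4×1.3004 ≈ 4133 m/s.
Total Δv = 5173 + 4768 + 4133 = 14074 m/s.

Δv ≈ 14.1 km/s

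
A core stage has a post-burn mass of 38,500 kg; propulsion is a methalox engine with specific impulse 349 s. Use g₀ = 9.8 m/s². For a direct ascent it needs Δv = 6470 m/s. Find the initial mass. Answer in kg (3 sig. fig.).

v_e = Isp · g₀ = 349 × 9.8 = 3420.2 m/s.
m₀/m_f = exp(Δv / v_e) = exp(6470 / 3420.2) = exp(1.8917) = 6.6306.
m₀ = m_f × 6.6306 = 38,500 × 6.6306 = 255,278 kg.

initial mass ≈ 255000 kg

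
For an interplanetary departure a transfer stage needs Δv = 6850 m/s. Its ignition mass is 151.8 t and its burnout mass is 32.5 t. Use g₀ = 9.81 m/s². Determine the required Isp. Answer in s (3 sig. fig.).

Isp ≈ 453 s

ln(m₀/m_f) = ln(151800/32500) = ln(4.671) = 1.5413.
v_e = Δv / ln(m₀/m_f) = 6850 / 1.5413 = 4444.2 m/s.
Isp = v_e / g₀ = 4444.2 / 9.81 = 453.0 s.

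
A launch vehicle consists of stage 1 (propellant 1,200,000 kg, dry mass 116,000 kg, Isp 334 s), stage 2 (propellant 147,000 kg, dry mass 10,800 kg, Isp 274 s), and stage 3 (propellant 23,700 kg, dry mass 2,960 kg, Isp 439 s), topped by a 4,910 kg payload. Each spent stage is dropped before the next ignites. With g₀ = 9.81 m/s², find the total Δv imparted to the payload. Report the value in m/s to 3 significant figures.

Δv ≈ 15200 m/s

Ignition mass of stage 1 = 1,200,000+116,000 + 147,000+10,800 + 23,700+2,960 + 4,910 = 1,505,370 kg.
Stage 1: m₀ = 1,505,370 kg, m_f = 1,505,370 − 1,200,000 = 305,370 kg; Δv = 334×9.81×ln(4.93) = 3276.5×1.5953 ≈ 5227 m/s.
Stage 2: m₀ = 189,370 kg, m_f = 189,370 − 147,000 = 42,370 kg; Δv = 274×9.81×ln(4.469) = 2687.9×1.4973 ≈ 4025 m/s.
Stage 3: m₀ = 31,570 kg, m_f = 31,570 − 23,700 = 7,870 kg; Δv = 439×9.81×ln(4.011) = 4306.6×1.3891 ≈ 5982 m/s.
Total Δv = 5227 + 4025 + 5982 = 15234 m/s.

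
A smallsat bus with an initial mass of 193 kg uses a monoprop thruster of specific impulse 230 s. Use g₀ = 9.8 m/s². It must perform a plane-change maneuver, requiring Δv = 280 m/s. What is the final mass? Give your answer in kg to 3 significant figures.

v_e = Isp · g₀ = 230 × 9.8 = 2254.0 m/s.
From the ideal rocket equation, m₀/m_f = exp(Δv / v_e) = exp(280 / 2254.0) = exp(0.1242) = 1.1323.
m_f = m₀ / 1.1323 = 193 / 1.1323 = 170.45 kg.

final mass ≈ 170 kg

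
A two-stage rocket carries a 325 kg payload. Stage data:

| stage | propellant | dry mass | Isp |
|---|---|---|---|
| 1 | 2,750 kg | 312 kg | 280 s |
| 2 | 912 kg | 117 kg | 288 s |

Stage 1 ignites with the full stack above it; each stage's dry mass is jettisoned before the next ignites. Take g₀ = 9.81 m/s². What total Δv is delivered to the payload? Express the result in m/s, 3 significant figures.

Ignition mass of stage 1 = 2,750+312 + 912+117 + 325 = 4,416 kg.
Stage 1: m₀ = 4,416 kg, m_f = 4,416 − 2,750 = 1,666 kg; Δv = 280×9.81×ln(2.651) = 2746.8×0.9748 ≈ 2678 m/s.
Stage 2: m₀ = 1,354 kg, m_f = 1,354 − 912 = 442 kg; Δv = 288×9.81×ln(3.063) = 2825.3×1.1195 ≈ 3163 m/s.
Total Δv = 2678 + 3163 = 5841 m/s.

Δv ≈ 5840 m/s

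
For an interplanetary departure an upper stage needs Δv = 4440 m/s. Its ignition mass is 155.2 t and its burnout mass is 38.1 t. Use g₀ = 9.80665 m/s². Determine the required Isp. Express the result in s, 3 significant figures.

Isp ≈ 322 s

ln(m₀/m_f) = ln(155200/38100) = ln(4.073) = 1.4045.
Using Δv = v_e ln(m₀/m_f): v_e = Δv / ln(m₀/m_f) = 4440 / 1.4045 = 3161.3 m/s.
Isp = v_e / g₀ = 3161.3 / 9.80665 = 322.4 s.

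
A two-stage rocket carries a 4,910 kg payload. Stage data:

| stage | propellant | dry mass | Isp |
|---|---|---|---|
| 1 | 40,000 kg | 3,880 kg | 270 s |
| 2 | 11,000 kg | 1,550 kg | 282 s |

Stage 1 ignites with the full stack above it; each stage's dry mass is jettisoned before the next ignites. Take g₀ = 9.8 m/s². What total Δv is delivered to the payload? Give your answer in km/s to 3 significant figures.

Δv ≈ 5.54 km/s

Ignition mass of stage 1 = 40,000+3,880 + 11,000+1,550 + 4,910 = 61,340 kg.
Stage 1: m₀ = 61,340 kg, m_f = 61,340 − 40,000 = 21,340 kg; Δv = 270×9.8×ln(2.874) = 2646.0×1.0558 ≈ 2794 m/s.
Stage 2: m₀ = 17,460 kg, m_f = 17,460 − 11,000 = 6,460 kg; Δv = 282×9.8×ln(2.703) = 2763.6×0.9943 ≈ 2748 m/s.
Total Δv = 2794 + 2748 = 5542 m/s.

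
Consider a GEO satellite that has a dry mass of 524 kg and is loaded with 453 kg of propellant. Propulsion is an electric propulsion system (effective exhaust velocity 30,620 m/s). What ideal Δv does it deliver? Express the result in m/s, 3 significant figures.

Δv ≈ 19100 m/s

m₀ = m_dry + m_prop = 524 + 453 = 977 kg.
Δv = v_e · ln(m₀/m_f) = 30620.0 × ln(1.865) = 30620.0 × 0.6230 ≈ 19076.1 m/s.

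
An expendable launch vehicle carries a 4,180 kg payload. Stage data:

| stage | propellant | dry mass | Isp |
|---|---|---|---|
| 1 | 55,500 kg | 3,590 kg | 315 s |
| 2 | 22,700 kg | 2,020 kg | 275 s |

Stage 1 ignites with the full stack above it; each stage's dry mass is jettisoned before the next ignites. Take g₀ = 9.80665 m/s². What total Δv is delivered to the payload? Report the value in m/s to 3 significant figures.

Ignition mass of stage 1 = 55,500+3,590 + 22,700+2,020 + 4,180 = 87,990 kg.
Stage 1: m₀ = 87,990 kg, m_f = 87,990 − 55,500 = 32,490 kg; Δv = 315×9.80665×ln(2.708) = 3089.1×0.9963 ≈ 3078 m/s.
Stage 2: m₀ = 28,900 kg, m_f = 28,900 − 22,700 = 6,200 kg; Δv = 275×9.80665×ln(4.661) = 2696.8×1.5393 ≈ 4151 m/s.
Total Δv = 3078 + 4151 = 7229 m/s.

Δv ≈ 7230 m/s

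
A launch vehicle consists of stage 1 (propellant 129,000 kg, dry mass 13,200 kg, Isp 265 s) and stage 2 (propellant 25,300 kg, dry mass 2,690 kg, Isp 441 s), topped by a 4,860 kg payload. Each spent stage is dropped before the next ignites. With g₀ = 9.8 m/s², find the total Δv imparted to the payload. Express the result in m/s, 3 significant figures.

Δv ≈ 9820 m/s

Ignition mass of stage 1 = 129,000+13,200 + 25,300+2,690 + 4,860 = 175,050 kg.
Stage 1: m₀ = 175,050 kg, m_f = 175,050 − 129,000 = 46,050 kg; Δv = 265×9.8×ln(3.801) = 2597.0×1.3353 ≈ 3468 m/s.
Stage 2: m₀ = 32,850 kg, m_f = 32,850 − 25,300 = 7,550 kg; Δv = 441×9.8×ln(4.351) = 4321.8×1.4704 ≈ 6355 m/s.
Total Δv = 3468 + 6355 = 9823 m/s.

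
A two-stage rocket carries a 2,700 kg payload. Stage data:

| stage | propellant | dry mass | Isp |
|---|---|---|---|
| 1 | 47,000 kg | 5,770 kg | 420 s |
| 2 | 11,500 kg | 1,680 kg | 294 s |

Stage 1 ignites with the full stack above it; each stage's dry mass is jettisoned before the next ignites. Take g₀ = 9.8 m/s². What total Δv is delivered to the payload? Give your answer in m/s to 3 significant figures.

Δv ≈ 8460 m/s

Ignition mass of stage 1 = 47,000+5,770 + 11,500+1,680 + 2,700 = 68,650 kg.
Stage 1: m₀ = 68,650 kg, m_f = 68,650 − 47,000 = 21,650 kg; Δv = 420×9.8×ln(3.171) = 4116.0×1.1540 ≈ 4750 m/s.
Stage 2: m₀ = 15,880 kg, m_f = 15,880 − 11,500 = 4,380 kg; Δv = 294×9.8×ln(3.626) = 2881.2×1.2880 ≈ 3711 m/s.
Total Δv = 4750 + 3711 = 8461 m/s.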